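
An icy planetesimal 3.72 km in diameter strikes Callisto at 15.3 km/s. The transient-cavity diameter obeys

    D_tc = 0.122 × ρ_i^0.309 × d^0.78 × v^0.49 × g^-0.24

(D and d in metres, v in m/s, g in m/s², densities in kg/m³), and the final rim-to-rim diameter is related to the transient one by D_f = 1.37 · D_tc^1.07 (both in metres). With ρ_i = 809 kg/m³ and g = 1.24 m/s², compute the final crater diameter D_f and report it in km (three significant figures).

D_f ≈ 186 km

In SI: d = 3720 m, v = 15300 m/s.
ρ_i^0.309 = 809^0.309 = 7.917
d^0.78 = 3720^0.78 = 609.6
v^0.49 = 15300^0.49 = 112.3
g^-0.24 = 1.24^-0.24 = 0.9497
D_tc = 0.122 × 7.917 × 609.6 × 112.3 × 0.9497 = 62800 m
D_f = 1.37 × (62800)^1.07 = 1.864 × 10^5 m
     = 186.4 km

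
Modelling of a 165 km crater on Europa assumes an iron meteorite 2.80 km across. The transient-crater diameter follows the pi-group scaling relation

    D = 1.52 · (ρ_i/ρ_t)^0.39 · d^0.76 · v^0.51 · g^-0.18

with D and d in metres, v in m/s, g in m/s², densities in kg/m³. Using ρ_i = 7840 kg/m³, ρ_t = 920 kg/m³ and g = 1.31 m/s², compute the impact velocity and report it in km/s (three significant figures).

Rearranging for v: v = [D / (1.52 · (7840/920)^0.39 · 2800^0.76 · 1.31^-0.18)]^(1/0.51).
D = 165000 m.
(7840/920)^0.39 = 2.306
2800^0.76 = 416.7
1.31^-0.18 = 0.9526
Denominator = 1.52 × 2.306 × 416.7 × 0.9526 = 1391
D / 1391 = 165000 / 1391 = 118.6
v = 118.6^(1/0.51) = 118.6^1.9608 = 11664 m/s

v ≈ 11.7 km/s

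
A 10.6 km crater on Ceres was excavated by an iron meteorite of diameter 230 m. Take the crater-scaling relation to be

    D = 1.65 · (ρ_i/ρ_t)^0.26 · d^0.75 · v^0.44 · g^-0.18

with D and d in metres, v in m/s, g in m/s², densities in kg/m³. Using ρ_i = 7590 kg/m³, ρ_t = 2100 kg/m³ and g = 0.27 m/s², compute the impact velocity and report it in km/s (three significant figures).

Rearranging for v: v = [D / (1.65 · (7590/2100)^0.26 · 230^0.75 · 0.27^-0.18)]^(1/0.44).
D = 10600 m.
(7590/2100)^0.26 = 1.397
230^0.75 = 59.06
0.27^-0.18 = 1.266
Denominator = 1.65 × 1.397 × 59.06 × 1.266 = 172.3
D / 172.3 = 10600 / 172.3 = 61.52
v = 61.52^(1/0.44) = 61.52^2.2727 = 11639 m/s

v ≈ 11.6 km/s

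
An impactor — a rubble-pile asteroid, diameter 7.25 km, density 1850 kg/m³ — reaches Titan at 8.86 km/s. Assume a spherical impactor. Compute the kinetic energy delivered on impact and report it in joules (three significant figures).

d = 7250 m; v = 8860 m/s.
Mass m = (π/6) ρ d³ = (π/6) × 1850 × (7250)³ = 3.691 × 10^14 kg
E = ½ m v² = 0.5 × 3.691 × 10^14 × (8860)² = 1.449 × 10^22 J

E ≈ 1.45 × 10^22 J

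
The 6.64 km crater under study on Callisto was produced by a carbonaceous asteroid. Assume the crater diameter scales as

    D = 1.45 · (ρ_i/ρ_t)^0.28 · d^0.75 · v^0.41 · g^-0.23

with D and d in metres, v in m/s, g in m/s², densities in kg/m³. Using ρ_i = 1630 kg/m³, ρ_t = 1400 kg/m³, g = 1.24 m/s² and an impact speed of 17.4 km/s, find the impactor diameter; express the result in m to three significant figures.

d ≈ 369 m

Rearranging for d: d = [D / (1.45 · (1630/1400)^0.28 · 17400^0.41 · 1.24^-0.23)]^(1/0.75).
D = 6640 m.
(1630/1400)^0.28 = 1.044
17400^0.41 = 54.78
1.24^-0.23 = 0.9517
Denominator = 1.45 × 1.044 × 54.78 × 0.9517 = 78.92
D / 78.92 = 6640 / 78.92 = 84.14
d = 84.14^(1/0.75) = 84.14^1.3333 = 368.6 m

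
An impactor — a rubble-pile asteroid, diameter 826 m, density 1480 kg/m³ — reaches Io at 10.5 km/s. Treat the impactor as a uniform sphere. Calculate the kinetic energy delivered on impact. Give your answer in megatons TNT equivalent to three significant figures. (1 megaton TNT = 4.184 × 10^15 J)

E ≈ 5750 Mt TNT

v = 10500 m/s.
Mass m = (π/6) ρ d³ = (π/6) × 1480 × (826)³ = 4.367 × 10^11 kg
E = ½ m v² = 0.5 × 4.367 × 10^11 × (10500)² = 2.407 × 10^19 J
   = 2.407 × 10^19 / 4.184×10^15 = 5753 Mt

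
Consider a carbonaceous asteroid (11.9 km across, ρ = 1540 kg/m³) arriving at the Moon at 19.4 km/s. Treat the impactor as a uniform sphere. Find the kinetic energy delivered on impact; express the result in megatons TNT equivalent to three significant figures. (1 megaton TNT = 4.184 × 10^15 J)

d = 11900 m; v = 19400 m/s.
Mass m = (π/6) ρ d³ = (π/6) × 1540 × (11900)³ = 1.359 × 10^15 kg
E = ½ m v² = 0.5 × 1.359 × 10^15 × (19400)² = 2.557 × 10^23 J
   = 2.557 × 10^23 / 4.184×10^15 = 6.111 × 10^7 Mt

E ≈ 6.11 × 10^7 Mt TNT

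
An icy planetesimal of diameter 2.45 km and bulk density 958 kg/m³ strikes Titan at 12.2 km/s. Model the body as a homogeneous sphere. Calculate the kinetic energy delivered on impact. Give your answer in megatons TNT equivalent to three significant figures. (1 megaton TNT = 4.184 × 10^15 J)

d = 2450 m; v = 12200 m/s.
Mass m = (π/6) ρ d³ = (π/6) × 958 × (2450)³ = 7.377 × 10^12 kg
E = ½ m v² = 0.5 × 7.377 × 10^12 × (12200)² = 5.490 × 10^20 J
   = 5.490 × 10^20 / 4.184×10^15 = 1.312 × 10^5 Mt

E ≈ 1.31 × 10^5 Mt TNT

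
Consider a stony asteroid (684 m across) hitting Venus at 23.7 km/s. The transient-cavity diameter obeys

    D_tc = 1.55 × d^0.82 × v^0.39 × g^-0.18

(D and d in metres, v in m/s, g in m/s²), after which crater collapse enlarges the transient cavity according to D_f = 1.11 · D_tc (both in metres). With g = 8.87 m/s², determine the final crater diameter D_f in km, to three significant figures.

D_f ≈ 12.5 km

v = 23700 m/s.
d^0.82 = 684^0.82 = 211.2
v^0.39 = 23700^0.39 = 50.83
g^-0.18 = 8.87^-0.18 = 0.6751
D_tc = 1.55 × 211.2 × 50.83 × 0.6751 = 11230 m
D_f = 1.11 × 11230 = 12465 m
     = 12.47 km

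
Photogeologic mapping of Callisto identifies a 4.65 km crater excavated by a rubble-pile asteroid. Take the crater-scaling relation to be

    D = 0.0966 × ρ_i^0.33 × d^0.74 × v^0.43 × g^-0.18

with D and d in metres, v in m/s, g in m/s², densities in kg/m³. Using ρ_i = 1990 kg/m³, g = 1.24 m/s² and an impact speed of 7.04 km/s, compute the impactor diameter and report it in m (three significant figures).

d ≈ 440 m

Rearranging for d: d = [D / (0.0966 · 1990^0.33 · 7040^0.43 · 1.24^-0.18)]^(1/0.74).
D = 4650 m.
1990^0.33 = 12.26
7040^0.43 = 45.13
1.24^-0.18 = 0.9620
Denominator = 0.0966 × 12.26 × 45.13 × 0.9620 = 51.42
D / 51.42 = 4650 / 51.42 = 90.43
d = 90.43^(1/0.74) = 90.43^1.3514 = 440.3 m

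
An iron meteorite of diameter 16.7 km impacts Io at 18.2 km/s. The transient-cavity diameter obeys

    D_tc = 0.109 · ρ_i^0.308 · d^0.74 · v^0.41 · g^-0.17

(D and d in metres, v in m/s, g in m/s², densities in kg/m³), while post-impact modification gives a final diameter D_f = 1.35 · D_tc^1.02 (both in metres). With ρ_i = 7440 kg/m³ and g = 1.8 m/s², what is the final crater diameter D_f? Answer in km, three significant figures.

D_f ≈ 195 km

In SI: d = 16700 m, v = 18200 m/s.
ρ_i^0.308 = 7440^0.308 = 15.58
d^0.74 = 16700^0.74 = 1333
v^0.41 = 18200^0.41 = 55.80
g^-0.17 = 1.8^-0.17 = 0.9049
D_tc = 0.109 × 15.58 × 1333 × 55.80 × 0.9049 = 1.143 × 10^5 m
D_f = 1.35 × (1.143 × 10^5)^1.02 = 1.948 × 10^5 m
     = 194.8 km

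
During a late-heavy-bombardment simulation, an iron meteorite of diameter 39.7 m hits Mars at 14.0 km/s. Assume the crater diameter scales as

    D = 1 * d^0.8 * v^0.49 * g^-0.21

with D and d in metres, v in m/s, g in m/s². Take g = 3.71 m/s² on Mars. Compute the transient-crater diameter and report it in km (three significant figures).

In SI units: v = 14000 m/s.
d^0.8 = 39.7^0.8 = 19.01
v^0.49 = 14000^0.49 = 107.5
g^-0.21 = 3.71^-0.21 = 0.7593
D = 1 × 19.01 × 107.5 × 0.7593 = 1552 m
   = 1.552 km

D ≈ 1.55 km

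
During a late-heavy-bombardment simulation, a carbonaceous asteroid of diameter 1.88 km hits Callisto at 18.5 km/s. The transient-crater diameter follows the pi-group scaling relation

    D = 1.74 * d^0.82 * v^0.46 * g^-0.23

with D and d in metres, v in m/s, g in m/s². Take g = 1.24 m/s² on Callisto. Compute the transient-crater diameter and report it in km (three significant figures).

In SI units: d = 1880 m, v = 18500 m/s.
d^0.82 = 1880^0.82 = 484.0
v^0.46 = 18500^0.46 = 91.81
g^-0.23 = 1.24^-0.23 = 0.9517
D = 1.74 × 484.0 × 91.81 × 0.9517 = 73584 m
   = 73.58 km

D ≈ 73.6 km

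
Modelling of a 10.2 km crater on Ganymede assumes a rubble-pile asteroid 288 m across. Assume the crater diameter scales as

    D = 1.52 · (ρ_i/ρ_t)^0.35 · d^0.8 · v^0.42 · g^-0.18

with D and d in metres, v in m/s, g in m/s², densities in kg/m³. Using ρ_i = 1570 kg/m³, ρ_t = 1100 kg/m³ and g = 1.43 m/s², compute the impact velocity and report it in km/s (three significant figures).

Rearranging for v: v = [D / (1.52 · (1570/1100)^0.35 · 288^0.8 · 1.43^-0.18)]^(1/0.42).
D = 10200 m.
(1570/1100)^0.35 = 1.133
288^0.8 = 92.79
1.43^-0.18 = 0.9376
Denominator = 1.52 × 1.133 × 92.79 × 0.9376 = 149.8
D / 149.8 = 10200 / 149.8 = 68.09
v = 68.09^(1/0.42) = 68.09^2.381 = 23151 m/s

v ≈ 23.2 km/s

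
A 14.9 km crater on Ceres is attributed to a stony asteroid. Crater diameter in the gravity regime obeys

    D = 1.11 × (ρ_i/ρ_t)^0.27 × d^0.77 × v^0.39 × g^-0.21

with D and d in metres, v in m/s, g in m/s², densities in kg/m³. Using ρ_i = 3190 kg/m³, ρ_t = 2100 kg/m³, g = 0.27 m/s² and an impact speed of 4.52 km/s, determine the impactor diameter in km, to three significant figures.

d ≈ 1.95 km

Rearranging for d: d = [D / (1.11 · (3190/2100)^0.27 · 4520^0.39 · 0.27^-0.21)]^(1/0.77).
D = 14900 m.
(3190/2100)^0.27 = 1.120
4520^0.39 = 26.64
0.27^-0.21 = 1.316
Denominator = 1.11 × 1.120 × 26.64 × 1.316 = 43.58
D / 43.58 = 14900 / 43.58 = 341.9
d = 341.9^(1/0.77) = 341.9^1.2987 = 1953 m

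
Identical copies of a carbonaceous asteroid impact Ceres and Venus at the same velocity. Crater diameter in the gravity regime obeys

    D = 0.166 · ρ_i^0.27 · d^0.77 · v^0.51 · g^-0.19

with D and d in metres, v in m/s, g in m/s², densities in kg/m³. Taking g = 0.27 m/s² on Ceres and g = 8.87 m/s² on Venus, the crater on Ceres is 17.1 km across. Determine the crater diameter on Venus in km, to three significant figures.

D ≈ 8.81 km

All impactor-dependent factors cancel in the ratio, leaving D_Venus/D_Ceres = (g_Venus/g_Ceres)^-0.19.
(8.87/0.27)^-0.19 = 32.85^-0.19 = 0.5151
D_Venus = 0.5151 × 17.1 km = 8.81 km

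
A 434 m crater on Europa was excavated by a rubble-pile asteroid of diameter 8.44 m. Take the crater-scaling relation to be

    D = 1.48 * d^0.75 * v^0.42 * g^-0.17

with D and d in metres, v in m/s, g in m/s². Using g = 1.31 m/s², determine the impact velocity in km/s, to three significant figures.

Rearranging for v: v = [D / (1.48 · 8.44^0.75 · 1.31^-0.17)]^(1/0.42).
8.44^0.75 = 4.952
1.31^-0.17 = 0.9551
Denominator = 1.48 × 4.952 × 0.9551 = 7.000
D / 7.000 = 434 / 7.000 = 62.00
v = 62.00^(1/0.42) = 62.00^2.381 = 18522 m/s

v ≈ 18.5 km/s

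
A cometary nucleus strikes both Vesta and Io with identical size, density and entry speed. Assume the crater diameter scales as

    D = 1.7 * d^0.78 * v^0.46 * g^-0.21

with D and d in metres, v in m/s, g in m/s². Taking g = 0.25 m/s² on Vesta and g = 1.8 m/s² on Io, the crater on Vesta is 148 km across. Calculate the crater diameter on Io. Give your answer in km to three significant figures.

D ≈ 97.8 km

All impactor-dependent factors cancel in the ratio, leaving D_Io/D_Vesta = (g_Io/g_Vesta)^-0.21.
(1.8/0.25)^-0.21 = 7.200^-0.21 = 0.6606
D_Io = 0.6606 × 148 km = 97.8 km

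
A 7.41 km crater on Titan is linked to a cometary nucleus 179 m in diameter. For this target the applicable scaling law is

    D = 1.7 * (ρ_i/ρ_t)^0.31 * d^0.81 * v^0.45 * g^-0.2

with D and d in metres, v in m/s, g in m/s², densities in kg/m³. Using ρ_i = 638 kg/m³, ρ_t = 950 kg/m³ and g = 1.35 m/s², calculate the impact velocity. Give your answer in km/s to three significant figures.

Rearranging for v: v = [D / (1.7 · (638/950)^0.31 · 179^0.81 · 1.35^-0.2)]^(1/0.45).
D = 7410 m.
(638/950)^0.31 = 0.8839
179^0.81 = 66.81
1.35^-0.2 = 0.9417
Denominator = 1.7 × 0.8839 × 66.81 × 0.9417 = 94.54
D / 94.54 = 7410 / 94.54 = 78.38
v = 78.38^(1/0.45) = 78.38^2.2222 = 16192 m/s

v ≈ 16.2 km/s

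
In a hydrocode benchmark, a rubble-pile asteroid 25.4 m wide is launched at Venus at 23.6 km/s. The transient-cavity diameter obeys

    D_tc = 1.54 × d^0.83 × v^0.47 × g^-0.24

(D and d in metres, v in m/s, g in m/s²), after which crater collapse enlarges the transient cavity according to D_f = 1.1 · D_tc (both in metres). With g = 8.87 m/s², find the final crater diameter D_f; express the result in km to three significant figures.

v = 23600 m/s.
d^0.83 = 25.4^0.83 = 14.66
v^0.47 = 23600^0.47 = 113.6
g^-0.24 = 8.87^-0.24 = 0.5922
D_tc = 1.54 × 14.66 × 113.6 × 0.5922 = 1519 m
D_f = 1.1 × 1519 = 1671 m
     = 1.671 km

D_f ≈ 1.67 km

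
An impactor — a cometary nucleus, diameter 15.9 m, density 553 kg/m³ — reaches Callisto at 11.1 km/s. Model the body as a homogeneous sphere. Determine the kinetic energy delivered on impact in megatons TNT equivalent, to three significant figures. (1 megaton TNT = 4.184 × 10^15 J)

v = 11100 m/s.
Mass m = (π/6) ρ d³ = (π/6) × 553 × (15.9)³ = 1.164 × 10^6 kg
E = ½ m v² = 0.5 × 1.164 × 10^6 × (11100)² = 7.171 × 10^13 J
   = 7.171 × 10^13 / 4.184×10^15 = 0.01714 Mt

E ≈ 0.0171 Mt TNT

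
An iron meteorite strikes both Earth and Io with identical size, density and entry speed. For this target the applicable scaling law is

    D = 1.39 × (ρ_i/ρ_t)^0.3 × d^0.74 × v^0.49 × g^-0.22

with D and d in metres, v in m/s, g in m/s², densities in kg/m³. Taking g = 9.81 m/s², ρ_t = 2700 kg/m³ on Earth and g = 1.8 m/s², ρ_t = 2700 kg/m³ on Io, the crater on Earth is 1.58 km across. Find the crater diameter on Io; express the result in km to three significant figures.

The impactor-only factors (d, v, ρ_i) cancel in the ratio, leaving D_Io/D_Earth = (g_Io/g_Earth)^-0.22 · (ρ_t,Earth/ρ_t,Io)^0.3.
(1.8/9.81)^-0.22 = 0.1835^-0.22 = 1.452
(2700/2700)^0.3 = 1.000^0.3 = 1.000
Ratio = 1.452 × 1.000 = 1.452
D_Io = 1.452 × 1.58 km = 2.29 km

D ≈ 2.29 km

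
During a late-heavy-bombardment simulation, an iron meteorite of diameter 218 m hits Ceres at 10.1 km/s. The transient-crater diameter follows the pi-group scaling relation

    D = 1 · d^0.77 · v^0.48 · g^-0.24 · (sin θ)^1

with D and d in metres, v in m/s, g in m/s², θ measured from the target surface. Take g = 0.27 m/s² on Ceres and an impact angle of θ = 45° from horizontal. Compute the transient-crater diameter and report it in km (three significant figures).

In SI units: v = 10100 m/s.
d^0.77 = 218^0.77 = 63.18
v^0.48 = 10100^0.48 = 83.57
g^-0.24 = 0.27^-0.24 = 1.369
(sin 45°)^1 = 0.7071^1 = 0.7071
D = 1 × 63.18 × 83.57 × 1.369 × 0.7071 = 5111 m
   = 5.111 km

D ≈ 5.11 km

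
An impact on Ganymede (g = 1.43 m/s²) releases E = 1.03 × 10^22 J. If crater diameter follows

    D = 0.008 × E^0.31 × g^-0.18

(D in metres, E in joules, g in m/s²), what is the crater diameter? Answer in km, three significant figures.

D ≈ 50.0 km

E^0.31 = (1.03 × 10^22)^0.31 = 6.668 × 10^6
g^-0.18 = 1.43^-0.18 = 0.9376
D = 0.008 × 6.668 × 10^6 × 0.9376 = 50015 m
   = 50.02 km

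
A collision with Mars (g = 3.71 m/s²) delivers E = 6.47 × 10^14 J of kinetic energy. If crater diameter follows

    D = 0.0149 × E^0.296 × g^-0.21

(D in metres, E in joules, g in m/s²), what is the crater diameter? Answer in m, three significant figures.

D ≈ 274 m

E^0.296 = (6.47 × 10^14)^0.296 = 2.421 × 10^4
g^-0.21 = 3.71^-0.21 = 0.7593
D = 0.0149 × 2.421 × 10^4 × 0.7593 = 273.9 m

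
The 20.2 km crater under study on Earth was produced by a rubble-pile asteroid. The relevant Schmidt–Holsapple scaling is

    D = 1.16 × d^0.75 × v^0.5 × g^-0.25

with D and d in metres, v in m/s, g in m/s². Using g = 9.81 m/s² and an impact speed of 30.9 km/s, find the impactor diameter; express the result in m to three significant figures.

d ≈ 981 m

Rearranging for d: d = [D / (1.16 · 30900^0.5 · 9.81^-0.25)]^(1/0.75).
D = 20200 m.
30900^0.5 = 175.8
9.81^-0.25 = 0.5650
Denominator = 1.16 × 175.8 × 0.5650 = 115.2
D / 115.2 = 20200 / 115.2 = 175.3
d = 175.3^(1/0.75) = 175.3^1.3333 = 980.9 m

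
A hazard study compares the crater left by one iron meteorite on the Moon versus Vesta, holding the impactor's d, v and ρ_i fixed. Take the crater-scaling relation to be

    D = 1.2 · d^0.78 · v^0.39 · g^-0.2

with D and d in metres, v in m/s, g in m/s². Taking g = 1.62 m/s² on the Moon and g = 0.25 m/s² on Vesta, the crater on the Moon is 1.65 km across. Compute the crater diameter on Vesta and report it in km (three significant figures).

D ≈ 2.40 km

All impactor-dependent factors cancel in the ratio, leaving D_Vesta/D_Moon = (g_Vesta/g_Moon)^-0.2.
(0.25/1.62)^-0.2 = 0.1543^-0.2 = 1.453
D_Vesta = 1.453 × 1.65 km = 2.40 km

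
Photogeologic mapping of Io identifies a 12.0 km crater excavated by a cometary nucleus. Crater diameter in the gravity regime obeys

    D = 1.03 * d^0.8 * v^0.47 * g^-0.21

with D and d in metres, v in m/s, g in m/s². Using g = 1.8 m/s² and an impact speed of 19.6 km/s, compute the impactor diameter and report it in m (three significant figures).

d ≈ 425 m

Rearranging for d: d = [D / (1.03 · 19600^0.47 · 1.8^-0.21)]^(1/0.8).
D = 12000 m.
19600^0.47 = 104.1
1.8^-0.21 = 0.8839
Denominator = 1.03 × 104.1 × 0.8839 = 94.77
D / 94.77 = 12000 / 94.77 = 126.6
d = 126.6^(1/0.8) = 126.6^1.25 = 424.7 m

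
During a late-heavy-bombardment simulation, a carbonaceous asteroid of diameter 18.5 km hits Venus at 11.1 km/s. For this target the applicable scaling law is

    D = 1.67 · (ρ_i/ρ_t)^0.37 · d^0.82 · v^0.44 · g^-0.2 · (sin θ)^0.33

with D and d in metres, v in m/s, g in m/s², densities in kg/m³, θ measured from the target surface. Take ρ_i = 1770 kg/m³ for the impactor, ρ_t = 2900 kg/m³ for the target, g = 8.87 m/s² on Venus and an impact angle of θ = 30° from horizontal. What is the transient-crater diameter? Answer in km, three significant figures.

D ≈ 136 km

In SI units: d = 18500 m, v = 11100 m/s.
(ρ_i/ρ_t)^0.37 = (1770/2900)^0.37 = 0.8330
d^0.82 = 18500^0.82 = 3156
v^0.44 = 11100^0.44 = 60.25
g^-0.2 = 8.87^-0.2 = 0.6463
(sin 30°)^0.33 = 0.5000^0.33 = 0.7955
D = 1.67 × 0.8330 × 3156 × 60.25 × 0.6463 × 0.7955 = 1.360 × 10^5 m
   = 136.0 km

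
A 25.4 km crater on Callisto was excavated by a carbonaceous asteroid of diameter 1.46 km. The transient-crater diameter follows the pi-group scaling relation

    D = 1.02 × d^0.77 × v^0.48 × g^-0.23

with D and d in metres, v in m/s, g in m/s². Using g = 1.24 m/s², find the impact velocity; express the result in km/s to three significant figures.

Rearranging for v: v = [D / (1.02 · 1460^0.77 · 1.24^-0.23)]^(1/0.48).
D = 25400 m.
1460^0.77 = 273.2
1.24^-0.23 = 0.9517
Denominator = 1.02 × 273.2 × 0.9517 = 265.2
D / 265.2 = 25400 / 265.2 = 95.78
v = 95.78^(1/0.48) = 95.78^2.0833 = 13415 m/s

v ≈ 13.4 km/s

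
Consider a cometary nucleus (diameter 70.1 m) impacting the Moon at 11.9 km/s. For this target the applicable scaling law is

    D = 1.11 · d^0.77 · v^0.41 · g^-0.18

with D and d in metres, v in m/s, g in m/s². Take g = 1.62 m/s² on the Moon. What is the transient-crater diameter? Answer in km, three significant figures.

D ≈ 1.26 km

In SI units: v = 11900 m/s.
d^0.77 = 70.1^0.77 = 26.38
v^0.41 = 11900^0.41 = 46.88
g^-0.18 = 1.62^-0.18 = 0.9168
D = 1.11 × 26.38 × 46.88 × 0.9168 = 1259 m
   = 1.259 km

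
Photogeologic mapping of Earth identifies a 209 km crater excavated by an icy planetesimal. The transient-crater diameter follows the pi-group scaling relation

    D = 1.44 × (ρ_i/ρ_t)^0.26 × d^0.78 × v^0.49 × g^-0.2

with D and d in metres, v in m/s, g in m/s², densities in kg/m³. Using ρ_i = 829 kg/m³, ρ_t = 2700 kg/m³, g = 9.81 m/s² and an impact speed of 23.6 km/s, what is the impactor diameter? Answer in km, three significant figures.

d ≈ 19.8 km

Rearranging for d: d = [D / (1.44 · (829/2700)^0.26 · 23600^0.49 · 9.81^-0.2)]^(1/0.78).
D = 209000 m.
(829/2700)^0.26 = 0.7356
23600^0.49 = 138.9
9.81^-0.2 = 0.6334
Denominator = 1.44 × 0.7356 × 138.9 × 0.6334 = 93.19
D / 93.19 = 209000 / 93.19 = 2243
d = 2243^(1/0.78) = 2243^1.2821 = 19774 m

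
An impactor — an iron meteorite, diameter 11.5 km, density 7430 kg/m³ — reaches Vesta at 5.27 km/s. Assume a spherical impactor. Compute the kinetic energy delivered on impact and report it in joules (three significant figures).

E ≈ 8.22 × 10^22 J

d = 11500 m; v = 5270 m/s.
Mass m = (π/6) ρ d³ = (π/6) × 7430 × (11500)³ = 5.917 × 10^15 kg
E = ½ m v² = 0.5 × 5.917 × 10^15 × (5270)² = 8.217 × 10^22 J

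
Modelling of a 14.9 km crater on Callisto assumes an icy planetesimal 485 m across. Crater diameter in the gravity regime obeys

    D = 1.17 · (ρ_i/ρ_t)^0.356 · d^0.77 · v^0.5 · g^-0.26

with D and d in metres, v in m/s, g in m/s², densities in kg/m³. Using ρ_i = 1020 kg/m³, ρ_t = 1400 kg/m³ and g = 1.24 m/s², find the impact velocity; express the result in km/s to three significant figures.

Rearranging for v: v = [D / (1.17 · (1020/1400)^0.356 · 485^0.77 · 1.24^-0.26)]^(1/0.5).
D = 14900 m.
(1020/1400)^0.356 = 0.8934
485^0.77 = 117.0
1.24^-0.26 = 0.9456
Denominator = 1.17 × 0.8934 × 117.0 × 0.9456 = 115.6
D / 115.6 = 14900 / 115.6 = 128.9
v = 128.9^(1/0.5) = 128.9^2 = 16615 m/s

v ≈ 16.6 km/s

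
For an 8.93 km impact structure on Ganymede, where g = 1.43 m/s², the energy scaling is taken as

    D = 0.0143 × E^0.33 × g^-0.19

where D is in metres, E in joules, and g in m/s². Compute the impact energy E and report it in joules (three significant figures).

Rearranging: E = [D / (0.0143 · g^-0.19)]^(1/0.33).
D = 8930 m.
g^-0.19 = 1.43^-0.19 = 0.9343
D / (0.0143 × 0.9343) = 8930 / (0.01336) = 6.684 × 10^5
E = (6.684 × 10^5)^3.0303 = 4.483 × 10^17 J

E ≈ 4.48 × 10^17 J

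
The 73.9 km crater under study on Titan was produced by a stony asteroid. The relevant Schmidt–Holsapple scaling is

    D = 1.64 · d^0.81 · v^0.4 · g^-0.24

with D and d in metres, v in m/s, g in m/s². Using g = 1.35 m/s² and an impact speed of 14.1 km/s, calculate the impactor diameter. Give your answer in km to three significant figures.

d ≈ 5.43 km

Rearranging for d: d = [D / (1.64 · 14100^0.4 · 1.35^-0.24)]^(1/0.81).
D = 73900 m.
14100^0.4 = 45.68
1.35^-0.24 = 0.9305
Denominator = 1.64 × 45.68 × 0.9305 = 69.71
D / 69.71 = 73900 / 69.71 = 1060
d = 1060^(1/0.81) = 1060^1.2346 = 5433 m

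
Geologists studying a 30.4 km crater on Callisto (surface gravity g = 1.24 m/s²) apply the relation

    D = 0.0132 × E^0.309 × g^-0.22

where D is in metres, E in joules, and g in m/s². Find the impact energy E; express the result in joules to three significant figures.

Rearranging: E = [D / (0.0132 · g^-0.22)]^(1/0.309).
D = 30400 m.
g^-0.22 = 1.24^-0.22 = 0.9538
D / (0.0132 × 0.9538) = 30400 / (0.01259) = 2.415 × 10^6
E = (2.415 × 10^6)^3.2362 = 4.533 × 10^20 J

E ≈ 4.53 × 10^20 J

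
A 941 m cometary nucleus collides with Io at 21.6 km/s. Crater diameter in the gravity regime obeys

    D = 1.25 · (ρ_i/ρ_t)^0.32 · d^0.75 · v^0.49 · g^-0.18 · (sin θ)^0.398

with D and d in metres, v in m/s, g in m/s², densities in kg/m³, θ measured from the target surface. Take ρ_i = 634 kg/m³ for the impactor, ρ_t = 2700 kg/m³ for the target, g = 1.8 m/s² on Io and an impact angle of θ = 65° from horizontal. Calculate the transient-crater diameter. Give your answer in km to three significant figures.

D ≈ 15.4 km

In SI units: v = 21600 m/s.
(ρ_i/ρ_t)^0.32 = (634/2700)^0.32 = 0.6290
d^0.75 = 941^0.75 = 169.9
v^0.49 = 21600^0.49 = 133.0
g^-0.18 = 1.8^-0.18 = 0.8996
(sin 65°)^0.398 = 0.9063^0.398 = 0.9616
D = 1.25 × 0.6290 × 169.9 × 133.0 × 0.8996 × 0.9616 = 15369 m
   = 15.37 km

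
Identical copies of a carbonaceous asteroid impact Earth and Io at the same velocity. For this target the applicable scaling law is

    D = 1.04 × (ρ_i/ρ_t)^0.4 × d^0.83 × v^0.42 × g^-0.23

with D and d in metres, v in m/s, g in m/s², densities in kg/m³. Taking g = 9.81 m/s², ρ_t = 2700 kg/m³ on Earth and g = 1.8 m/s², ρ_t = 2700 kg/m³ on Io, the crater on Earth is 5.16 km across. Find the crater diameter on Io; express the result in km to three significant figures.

The impactor-only factors (d, v, ρ_i) cancel in the ratio, leaving D_Io/D_Earth = (g_Io/g_Earth)^-0.23 · (ρ_t,Earth/ρ_t,Io)^0.4.
(1.8/9.81)^-0.23 = 0.1835^-0.23 = 1.477
(2700/2700)^0.4 = 1.000^0.4 = 1.000
Ratio = 1.477 × 1.000 = 1.477
D_Io = 1.477 × 5.16 km = 7.62 km

D ≈ 7.62 km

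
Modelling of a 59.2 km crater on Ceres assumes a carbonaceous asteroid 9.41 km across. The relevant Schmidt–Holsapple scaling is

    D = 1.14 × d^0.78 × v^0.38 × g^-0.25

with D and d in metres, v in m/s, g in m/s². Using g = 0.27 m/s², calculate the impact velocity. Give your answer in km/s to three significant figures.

v ≈ 7.56 km/s

Rearranging for v: v = [D / (1.14 · 9410^0.78 · 0.27^-0.25)]^(1/0.38).
D = 59200 m.
9410^0.78 = 1257
0.27^-0.25 = 1.387
Denominator = 1.14 × 1257 × 1.387 = 1988
D / 1988 = 59200 / 1988 = 29.78
v = 29.78^(1/0.38) = 29.78^2.6316 = 7564 m/s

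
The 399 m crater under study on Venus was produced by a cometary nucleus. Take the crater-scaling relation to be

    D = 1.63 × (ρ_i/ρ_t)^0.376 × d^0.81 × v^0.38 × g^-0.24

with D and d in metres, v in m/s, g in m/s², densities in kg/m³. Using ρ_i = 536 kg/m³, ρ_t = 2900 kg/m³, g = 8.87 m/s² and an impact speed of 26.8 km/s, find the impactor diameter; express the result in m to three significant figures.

d ≈ 31.1 m

Rearranging for d: d = [D / (1.63 · (536/2900)^0.376 · 26800^0.38 · 8.87^-0.24)]^(1/0.81).
(536/2900)^0.376 = 0.5300
26800^0.38 = 48.16
8.87^-0.24 = 0.5922
Denominator = 1.63 × 0.5300 × 48.16 × 0.5922 = 24.64
D / 24.64 = 399 / 24.64 = 16.19
d = 16.19^(1/0.81) = 16.19^1.2346 = 31.11 m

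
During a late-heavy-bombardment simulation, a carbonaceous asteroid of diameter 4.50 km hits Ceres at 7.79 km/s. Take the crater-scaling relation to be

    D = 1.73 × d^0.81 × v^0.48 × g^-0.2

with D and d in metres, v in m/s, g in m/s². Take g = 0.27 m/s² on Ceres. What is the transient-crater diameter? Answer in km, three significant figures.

In SI units: d = 4500 m, v = 7790 m/s.
d^0.81 = 4500^0.81 = 910.1
v^0.48 = 7790^0.48 = 73.78
g^-0.2 = 0.27^-0.2 = 1.299
D = 1.73 × 910.1 × 73.78 × 1.299 = 1.509 × 10^5 m
   = 150.9 km

D ≈ 151 km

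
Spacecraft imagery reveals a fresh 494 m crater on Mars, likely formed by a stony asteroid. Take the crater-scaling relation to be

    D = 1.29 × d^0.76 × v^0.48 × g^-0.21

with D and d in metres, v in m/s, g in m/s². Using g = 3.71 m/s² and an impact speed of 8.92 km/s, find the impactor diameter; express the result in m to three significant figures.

d ≈ 11.5 m

Rearranging for d: d = [D / (1.29 · 8920^0.48 · 3.71^-0.21)]^(1/0.76).
8920^0.48 = 78.74
3.71^-0.21 = 0.7593
Denominator = 1.29 × 78.74 × 0.7593 = 77.13
D / 77.13 = 494 / 77.13 = 6.405
d = 6.405^(1/0.76) = 6.405^1.3158 = 11.51 m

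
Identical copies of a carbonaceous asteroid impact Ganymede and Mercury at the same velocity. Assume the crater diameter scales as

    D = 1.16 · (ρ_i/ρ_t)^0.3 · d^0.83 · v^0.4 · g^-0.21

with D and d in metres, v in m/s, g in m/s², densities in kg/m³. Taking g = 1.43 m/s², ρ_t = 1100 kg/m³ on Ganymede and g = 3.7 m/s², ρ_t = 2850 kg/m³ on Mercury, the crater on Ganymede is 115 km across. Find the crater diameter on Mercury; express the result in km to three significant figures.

D ≈ 70.8 km

The impactor-only factors (d, v, ρ_i) cancel in the ratio, leaving D_Mercury/D_Ganymede = (g_Mercury/g_Ganymede)^-0.21 · (ρ_t,Ganymede/ρ_t,Mercury)^0.3.
(3.7/1.43)^-0.21 = 2.587^-0.21 = 0.8191
(1100/2850)^0.3 = 0.3860^0.3 = 0.7516
Ratio = 0.8191 × 0.7516 = 0.6156
D_Mercury = 0.6156 × 115 km = 70.8 km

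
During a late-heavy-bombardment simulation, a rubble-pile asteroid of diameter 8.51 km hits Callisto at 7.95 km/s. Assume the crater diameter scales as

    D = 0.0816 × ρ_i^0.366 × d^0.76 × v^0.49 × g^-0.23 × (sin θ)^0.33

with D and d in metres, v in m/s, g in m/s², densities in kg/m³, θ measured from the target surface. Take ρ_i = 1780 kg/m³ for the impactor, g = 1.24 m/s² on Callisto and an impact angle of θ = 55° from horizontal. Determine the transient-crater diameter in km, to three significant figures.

In SI units: d = 8510 m, v = 7950 m/s.
ρ_i^0.366 = 1780^0.366 = 15.48
d^0.76 = 8510^0.76 = 969.9
v^0.49 = 7950^0.49 = 81.50
g^-0.23 = 1.24^-0.23 = 0.9517
(sin 55°)^0.33 = 0.8192^0.33 = 0.9363
D = 0.0816 × 15.48 × 969.9 × 81.50 × 0.9517 × 0.9363 = 88974 m
   = 88.97 km

D ≈ 89.0 km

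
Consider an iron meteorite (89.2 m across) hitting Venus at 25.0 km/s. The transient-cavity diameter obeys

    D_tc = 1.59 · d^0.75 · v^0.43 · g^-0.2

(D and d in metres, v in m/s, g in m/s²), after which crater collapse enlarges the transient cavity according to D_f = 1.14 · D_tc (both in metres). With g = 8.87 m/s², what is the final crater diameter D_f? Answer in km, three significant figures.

D_f ≈ 2.65 km

v = 25000 m/s.
d^0.75 = 89.2^0.75 = 29.03
v^0.43 = 25000^0.43 = 77.82
g^-0.2 = 8.87^-0.2 = 0.6463
D_tc = 1.59 × 29.03 × 77.82 × 0.6463 = 2322 m
D_f = 1.14 × 2322 = 2647 m
     = 2.647 km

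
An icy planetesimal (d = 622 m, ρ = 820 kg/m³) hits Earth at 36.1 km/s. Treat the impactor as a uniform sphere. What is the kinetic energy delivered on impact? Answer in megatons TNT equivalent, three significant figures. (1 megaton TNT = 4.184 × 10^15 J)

v = 36100 m/s.
Mass m = (π/6) ρ d³ = (π/6) × 820 × (622)³ = 1.033 × 10^11 kg
E = ½ m v² = 0.5 × 1.033 × 10^11 × (36100)² = 6.731 × 10^19 J
   = 6.731 × 10^19 / 4.184×10^15 = 16087 Mt

E ≈ 16100 Mt TNT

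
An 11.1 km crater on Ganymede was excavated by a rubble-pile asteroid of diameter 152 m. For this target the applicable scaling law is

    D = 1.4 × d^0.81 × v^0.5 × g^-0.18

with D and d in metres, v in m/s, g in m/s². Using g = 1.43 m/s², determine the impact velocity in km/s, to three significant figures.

Rearranging for v: v = [D / (1.4 · 152^0.81 · 1.43^-0.18)]^(1/0.5).
D = 11100 m.
152^0.81 = 58.52
1.43^-0.18 = 0.9376
Denominator = 1.4 × 58.52 × 0.9376 = 76.82
D / 76.82 = 11100 / 76.82 = 144.5
v = 144.5^(1/0.5) = 144.5^2 = 20880 m/s

v ≈ 20.9 km/s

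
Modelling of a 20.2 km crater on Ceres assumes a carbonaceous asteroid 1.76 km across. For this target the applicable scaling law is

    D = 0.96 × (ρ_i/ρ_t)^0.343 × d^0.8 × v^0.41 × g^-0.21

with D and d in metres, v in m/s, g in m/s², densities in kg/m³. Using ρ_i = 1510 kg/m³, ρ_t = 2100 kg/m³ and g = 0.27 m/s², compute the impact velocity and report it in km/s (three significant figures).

Rearranging for v: v = [D / (0.96 · (1510/2100)^0.343 · 1760^0.8 · 0.27^-0.21)]^(1/0.41).
D = 20200 m.
(1510/2100)^0.343 = 0.8930
1760^0.8 = 394.8
0.27^-0.21 = 1.316
Denominator = 0.96 × 0.8930 × 394.8 × 1.316 = 445.4
D / 445.4 = 20200 / 445.4 = 45.35
v = 45.35^(1/0.41) = 45.35^2.439 = 10975 m/s

v ≈ 11.0 km/s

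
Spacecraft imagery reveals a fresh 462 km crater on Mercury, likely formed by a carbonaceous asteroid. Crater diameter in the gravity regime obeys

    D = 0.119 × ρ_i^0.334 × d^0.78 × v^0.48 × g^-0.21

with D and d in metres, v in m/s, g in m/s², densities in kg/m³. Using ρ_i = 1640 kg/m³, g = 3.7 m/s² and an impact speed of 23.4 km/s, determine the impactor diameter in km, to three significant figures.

d ≈ 34.3 km

Rearranging for d: d = [D / (0.119 · 1640^0.334 · 23400^0.48 · 3.7^-0.21)]^(1/0.78).
D = 462000 m.
1640^0.334 = 11.85
23400^0.48 = 125.1
3.7^-0.21 = 0.7598
Denominator = 0.119 × 11.85 × 125.1 × 0.7598 = 134.0
D / 134.0 = 462000 / 134.0 = 3448
d = 3448^(1/0.78) = 3448^1.2821 = 34317 m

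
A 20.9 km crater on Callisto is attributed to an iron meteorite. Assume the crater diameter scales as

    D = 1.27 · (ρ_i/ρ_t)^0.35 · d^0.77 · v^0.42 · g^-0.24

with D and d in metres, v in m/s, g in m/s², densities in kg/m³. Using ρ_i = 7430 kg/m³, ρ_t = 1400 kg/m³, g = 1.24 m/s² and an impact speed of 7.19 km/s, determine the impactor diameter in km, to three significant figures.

d ≈ 1.18 km

Rearranging for d: d = [D / (1.27 · (7430/1400)^0.35 · 7190^0.42 · 1.24^-0.24)]^(1/0.77).
D = 20900 m.
(7430/1400)^0.35 = 1.793
7190^0.42 = 41.67
1.24^-0.24 = 0.9497
Denominator = 1.27 × 1.793 × 41.67 × 0.9497 = 90.11
D / 90.11 = 20900 / 90.11 = 231.9
d = 231.9^(1/0.77) = 231.9^1.2987 = 1180 m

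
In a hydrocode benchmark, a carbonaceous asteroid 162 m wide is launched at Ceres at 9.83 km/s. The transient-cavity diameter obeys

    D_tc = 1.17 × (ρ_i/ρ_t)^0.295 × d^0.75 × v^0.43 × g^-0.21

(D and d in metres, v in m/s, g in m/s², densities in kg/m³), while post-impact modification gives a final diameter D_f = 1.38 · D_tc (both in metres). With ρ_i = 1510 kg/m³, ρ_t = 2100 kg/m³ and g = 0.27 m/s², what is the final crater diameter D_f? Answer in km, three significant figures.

D_f ≈ 4.56 km

v = 9830 m/s.
(ρ_i/ρ_t)^0.295 = (1510/2100)^0.295 = 0.9073
d^0.75 = 162^0.75 = 45.41
v^0.43 = 9830^0.43 = 52.10
g^-0.21 = 0.27^-0.21 = 1.316
D_tc = 1.17 × 0.9073 × 45.41 × 52.10 × 1.316 = 3305 m
D_f = 1.38 × 3305 = 4561 m
     = 4.561 km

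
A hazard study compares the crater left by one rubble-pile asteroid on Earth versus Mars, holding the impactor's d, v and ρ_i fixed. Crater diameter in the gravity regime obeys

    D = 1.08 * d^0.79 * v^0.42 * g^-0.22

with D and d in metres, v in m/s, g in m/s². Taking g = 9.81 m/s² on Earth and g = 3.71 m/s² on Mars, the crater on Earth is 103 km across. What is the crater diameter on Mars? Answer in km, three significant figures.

All impactor-dependent factors cancel in the ratio, leaving D_Mars/D_Earth = (g_Mars/g_Earth)^-0.22.
(3.71/9.81)^-0.22 = 0.3782^-0.22 = 1.239
D_Mars = 1.239 × 103 km = 128 km

D ≈ 128 km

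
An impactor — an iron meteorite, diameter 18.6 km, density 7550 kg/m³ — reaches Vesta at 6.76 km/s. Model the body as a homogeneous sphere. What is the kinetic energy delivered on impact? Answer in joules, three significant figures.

E ≈ 5.81 × 10^23 J

d = 18600 m; v = 6760 m/s.
Mass m = (π/6) ρ d³ = (π/6) × 7550 × (18600)³ = 2.544 × 10^16 kg
E = ½ m v² = 0.5 × 2.544 × 10^16 × (6760)² = 5.813 × 10^23 J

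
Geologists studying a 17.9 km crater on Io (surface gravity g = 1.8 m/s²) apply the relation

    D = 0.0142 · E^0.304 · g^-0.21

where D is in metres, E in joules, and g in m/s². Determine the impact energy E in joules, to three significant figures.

Rearranging: E = [D / (0.0142 · g^-0.21)]^(1/0.304).
D = 17900 m.
g^-0.21 = 1.8^-0.21 = 0.8839
D / (0.0142 × 0.8839) = 17900 / (0.01255) = 1.426 × 10^6
E = (1.426 × 10^6)^3.2895 = 1.754 × 10^20 J

E ≈ 1.75 × 10^20 J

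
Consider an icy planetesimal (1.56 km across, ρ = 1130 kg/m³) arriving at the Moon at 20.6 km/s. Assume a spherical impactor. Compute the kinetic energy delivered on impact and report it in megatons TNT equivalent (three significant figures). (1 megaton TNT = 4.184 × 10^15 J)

E ≈ 1.14 × 10^5 Mt TNT

d = 1560 m; v = 20600 m/s.
Mass m = (π/6) ρ d³ = (π/6) × 1130 × (1560)³ = 2.246 × 10^12 kg
E = ½ m v² = 0.5 × 2.246 × 10^12 × (20600)² = 4.766 × 10^20 J
   = 4.766 × 10^20 / 4.184×10^15 = 1.139 × 10^5 Mt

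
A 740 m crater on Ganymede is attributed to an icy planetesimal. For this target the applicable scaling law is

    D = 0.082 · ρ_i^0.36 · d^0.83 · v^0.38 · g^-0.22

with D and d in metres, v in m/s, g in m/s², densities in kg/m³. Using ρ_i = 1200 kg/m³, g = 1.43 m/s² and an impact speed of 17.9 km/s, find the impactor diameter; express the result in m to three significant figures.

Rearranging for d: d = [D / (0.082 · 1200^0.36 · 17900^0.38 · 1.43^-0.22)]^(1/0.83).
1200^0.36 = 12.84
17900^0.38 = 41.31
1.43^-0.22 = 0.9243
Denominator = 0.082 × 12.84 × 41.31 × 0.9243 = 40.20
D / 40.20 = 740 / 40.20 = 18.41
d = 18.41^(1/0.83) = 18.41^1.2048 = 33.43 m

d ≈ 33.4 m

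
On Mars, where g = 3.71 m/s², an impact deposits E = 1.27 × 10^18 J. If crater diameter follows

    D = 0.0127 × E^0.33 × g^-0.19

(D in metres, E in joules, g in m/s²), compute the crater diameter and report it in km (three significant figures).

E^0.33 = (1.27 × 10^18)^0.33 = 9.424 × 10^5
g^-0.19 = 3.71^-0.19 = 0.7795
D = 0.0127 × 9.424 × 10^5 × 0.7795 = 9329 m
   = 9.329 km

D ≈ 9.33 km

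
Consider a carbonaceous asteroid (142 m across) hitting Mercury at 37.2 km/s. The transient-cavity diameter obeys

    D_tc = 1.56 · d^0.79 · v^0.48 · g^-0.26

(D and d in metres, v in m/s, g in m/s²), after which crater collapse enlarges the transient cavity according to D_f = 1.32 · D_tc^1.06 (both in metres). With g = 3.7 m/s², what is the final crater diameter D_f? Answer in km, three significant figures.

v = 37200 m/s.
d^0.79 = 142^0.79 = 50.15
v^0.48 = 37200^0.48 = 156.3
g^-0.26 = 3.7^-0.26 = 0.7117
D_tc = 1.56 × 50.15 × 156.3 × 0.7117 = 8703 m
D_f = 1.32 × (8703)^1.06 = 19798 m
     = 19.80 km

D_f ≈ 19.8 km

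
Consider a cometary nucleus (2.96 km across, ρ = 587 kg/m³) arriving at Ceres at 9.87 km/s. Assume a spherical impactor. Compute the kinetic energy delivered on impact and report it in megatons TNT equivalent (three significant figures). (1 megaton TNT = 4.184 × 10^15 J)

E ≈ 92800 Mt TNT

d = 2960 m; v = 9870 m/s.
Mass m = (π/6) ρ d³ = (π/6) × 587 × (2960)³ = 7.971 × 10^12 kg
E = ½ m v² = 0.5 × 7.971 × 10^12 × (9870)² = 3.883 × 10^20 J
   = 3.883 × 10^20 / 4.184×10^15 = 92806 Mt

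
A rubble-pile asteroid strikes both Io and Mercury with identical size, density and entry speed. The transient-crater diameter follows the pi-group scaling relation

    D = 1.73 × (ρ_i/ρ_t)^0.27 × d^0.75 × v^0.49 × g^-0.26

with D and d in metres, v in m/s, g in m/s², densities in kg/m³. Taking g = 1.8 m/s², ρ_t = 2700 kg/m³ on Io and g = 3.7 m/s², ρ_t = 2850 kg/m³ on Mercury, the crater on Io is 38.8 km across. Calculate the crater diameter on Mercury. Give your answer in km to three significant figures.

The impactor-only factors (d, v, ρ_i) cancel in the ratio, leaving D_Mercury/D_Io = (g_Mercury/g_Io)^-0.26 · (ρ_t,Io/ρ_t,Mercury)^0.27.
(3.7/1.8)^-0.26 = 2.056^-0.26 = 0.8291
(2700/2850)^0.27 = 0.9474^0.27 = 0.9855
Ratio = 0.8291 × 0.9855 = 0.8171
D_Mercury = 0.8171 × 38.8 km = 31.7 km

D ≈ 31.7 km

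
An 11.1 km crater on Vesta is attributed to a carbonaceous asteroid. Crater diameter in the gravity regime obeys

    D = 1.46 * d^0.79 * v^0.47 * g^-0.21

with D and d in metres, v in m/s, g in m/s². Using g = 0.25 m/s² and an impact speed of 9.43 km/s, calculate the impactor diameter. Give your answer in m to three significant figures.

d ≈ 244 m

Rearranging for d: d = [D / (1.46 · 9430^0.47 · 0.25^-0.21)]^(1/0.79).
D = 11100 m.
9430^0.47 = 73.79
0.25^-0.21 = 1.338
Denominator = 1.46 × 73.79 × 1.338 = 144.1
D / 144.1 = 11100 / 144.1 = 77.03
d = 77.03^(1/0.79) = 77.03^1.2658 = 244.4 m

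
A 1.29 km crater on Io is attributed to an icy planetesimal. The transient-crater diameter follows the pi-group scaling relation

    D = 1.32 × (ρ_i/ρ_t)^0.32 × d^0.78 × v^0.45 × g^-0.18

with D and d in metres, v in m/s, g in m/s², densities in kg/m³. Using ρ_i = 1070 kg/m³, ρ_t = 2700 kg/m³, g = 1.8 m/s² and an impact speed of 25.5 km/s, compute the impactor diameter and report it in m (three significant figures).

d ≈ 32.7 m

Rearranging for d: d = [D / (1.32 · (1070/2700)^0.32 · 25500^0.45 · 1.8^-0.18)]^(1/0.78).
D = 1290 m.
(1070/2700)^0.32 = 0.7436
25500^0.45 = 96.15
1.8^-0.18 = 0.8996
Denominator = 1.32 × 0.7436 × 96.15 × 0.8996 = 84.90
D / 84.90 = 1290 / 84.90 = 15.19
d = 15.19^(1/0.78) = 15.19^1.2821 = 32.72 m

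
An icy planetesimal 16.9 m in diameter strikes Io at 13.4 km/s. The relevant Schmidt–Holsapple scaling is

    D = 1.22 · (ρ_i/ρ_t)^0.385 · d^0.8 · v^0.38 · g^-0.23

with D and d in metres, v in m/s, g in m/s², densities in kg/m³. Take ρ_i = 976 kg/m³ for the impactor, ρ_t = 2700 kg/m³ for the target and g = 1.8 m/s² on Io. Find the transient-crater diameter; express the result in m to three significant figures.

D ≈ 256 m

In SI units: v = 13400 m/s.
(ρ_i/ρ_t)^0.385 = (976/2700)^0.385 = 0.6759
d^0.8 = 16.9^0.8 = 9.601
v^0.38 = 13400^0.38 = 37.01
g^-0.23 = 1.8^-0.23 = 0.8735
D = 1.22 × 0.6759 × 9.601 × 37.01 × 0.8735 = 255.9 m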